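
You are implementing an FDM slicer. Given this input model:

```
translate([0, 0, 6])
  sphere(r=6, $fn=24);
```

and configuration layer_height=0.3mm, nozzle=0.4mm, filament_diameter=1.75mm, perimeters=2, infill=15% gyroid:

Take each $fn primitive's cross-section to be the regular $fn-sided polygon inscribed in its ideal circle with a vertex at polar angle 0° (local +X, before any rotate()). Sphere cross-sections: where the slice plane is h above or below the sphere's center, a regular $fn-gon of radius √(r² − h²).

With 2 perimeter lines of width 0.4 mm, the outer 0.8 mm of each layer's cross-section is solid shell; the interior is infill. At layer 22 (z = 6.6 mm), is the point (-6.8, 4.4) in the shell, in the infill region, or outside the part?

outside

At z = 6.6 mm: the sphere: section is a regular 24-gon, circumradius = √(r²−h²) = √(6²−0.6²) = 5.970. Overall, the cross-section is a single solid region. The nearest boundary edge runs (-4.22, 4.22)→(-5.17, 2.98); distance from the point to it = 2.15 mm. The point is not inside any of the regions above, so it lies outside the cross-section (2.15 mm from the nearest boundary).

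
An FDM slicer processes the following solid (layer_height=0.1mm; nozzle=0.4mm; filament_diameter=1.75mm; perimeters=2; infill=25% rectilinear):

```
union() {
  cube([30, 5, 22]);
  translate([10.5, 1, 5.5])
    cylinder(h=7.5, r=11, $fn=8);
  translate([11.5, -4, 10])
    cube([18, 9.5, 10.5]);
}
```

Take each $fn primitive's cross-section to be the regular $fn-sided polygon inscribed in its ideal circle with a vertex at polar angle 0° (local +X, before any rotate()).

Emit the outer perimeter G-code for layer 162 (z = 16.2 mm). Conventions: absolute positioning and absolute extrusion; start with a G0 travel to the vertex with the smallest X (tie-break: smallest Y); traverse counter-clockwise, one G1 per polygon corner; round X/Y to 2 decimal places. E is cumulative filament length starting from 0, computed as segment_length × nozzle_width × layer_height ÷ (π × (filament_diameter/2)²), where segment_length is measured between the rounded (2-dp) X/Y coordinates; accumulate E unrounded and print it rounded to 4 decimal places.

At z = 16.2 mm: the cube (footprint 30×5) is included at this height; the cylinder at (10.5, 1) is not intersected at this z (z outside [5.5, 13]); the cube at (11.5, -4) (footprint 18×9.5) is included at this height; Merging all regions: the regions partially overlap (shared area 90.00 mm²), so overlapping operands fuse into one piece — 1 connected region. The outline is a single polygon with 12 vertices. Extrusion per mm of travel: 0.4 × 0.1 / (π × 0.875²) = 0.016630. Accumulating E over each segment gives final E = 1.3138.

G0 X0.00 Y0.00 Z16.20
G1 X11.50 Y0.00 E0.1912
G1 X11.50 Y-4.00 E0.2578
G1 X29.50 Y-4.00 E0.5571
G1 X29.50 Y0.00 E0.6236
G1 X30.00 Y0.00 E0.6319
G1 X30.00 Y5.00 E0.7151
G1 X29.50 Y5.00 E0.7234
G1 X29.50 Y5.50 E0.7317
G1 X11.50 Y5.50 E1.0311
G1 X11.50 Y5.00 E1.0394
G1 X0.00 Y5.00 E1.2306
G1 X0.00 Y0.00 E1.3138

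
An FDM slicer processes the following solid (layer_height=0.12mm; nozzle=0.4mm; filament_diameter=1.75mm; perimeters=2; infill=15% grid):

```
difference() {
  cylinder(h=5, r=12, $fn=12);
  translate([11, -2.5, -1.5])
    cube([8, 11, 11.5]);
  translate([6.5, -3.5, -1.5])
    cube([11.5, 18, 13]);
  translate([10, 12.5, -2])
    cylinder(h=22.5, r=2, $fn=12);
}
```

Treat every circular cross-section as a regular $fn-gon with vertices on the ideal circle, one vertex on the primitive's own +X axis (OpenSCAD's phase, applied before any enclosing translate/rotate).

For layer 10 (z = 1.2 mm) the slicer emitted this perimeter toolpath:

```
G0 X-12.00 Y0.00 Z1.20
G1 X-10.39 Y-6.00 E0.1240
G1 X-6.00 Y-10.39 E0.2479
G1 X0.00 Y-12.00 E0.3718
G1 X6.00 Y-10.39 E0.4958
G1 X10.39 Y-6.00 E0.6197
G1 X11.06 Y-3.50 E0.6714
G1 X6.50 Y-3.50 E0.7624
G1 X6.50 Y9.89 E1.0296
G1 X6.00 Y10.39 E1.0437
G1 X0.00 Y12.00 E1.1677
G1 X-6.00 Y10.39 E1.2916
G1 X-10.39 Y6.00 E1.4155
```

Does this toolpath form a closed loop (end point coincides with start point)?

Start point (G0): (-12.00, 0.00). End point (last G1): the path does not return to the start — open.

no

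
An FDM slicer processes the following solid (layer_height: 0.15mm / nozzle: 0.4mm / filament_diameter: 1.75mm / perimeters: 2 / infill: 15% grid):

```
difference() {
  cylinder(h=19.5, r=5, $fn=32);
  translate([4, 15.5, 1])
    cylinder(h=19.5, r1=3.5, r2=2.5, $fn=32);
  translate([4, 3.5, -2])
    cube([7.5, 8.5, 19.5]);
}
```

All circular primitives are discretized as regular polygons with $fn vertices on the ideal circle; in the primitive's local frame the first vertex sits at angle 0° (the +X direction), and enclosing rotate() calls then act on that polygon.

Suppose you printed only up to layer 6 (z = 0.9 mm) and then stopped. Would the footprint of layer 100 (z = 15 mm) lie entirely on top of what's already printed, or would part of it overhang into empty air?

entirely on top

Compare the two slices. At z = 0.9: the r=5 cylinder gives a regular 32-gon of circumradius 5 (constant along its height) (area = (32/2)·5.000²·sin(360°/32) = 78.04 mm²); the cone at (4, 15.5) does not reach this height (z outside [1, 20.5]); the cube at (4, 3.5) (footprint 7.5×8.5) is included at this height (area 63.75 mm²); Subtracting the remaining from the first: starting from the r=5 cylinder (78.04 mm²), the 7.5×8.5 cube at (4, 3.5) misses the remaining region (no effect) — area = 78.04 mm². At z = 15: the cylinder: section is a regular 32-gon, circumradius r=5 (area = (32/2)·5.000²·sin(360°/32) = 78.04 mm²); the cone at (4, 15.5) (r1=3.5→r2=2.5) has section circumradius 2.782 here — a regular 32-gon (area = (32/2)·2.782²·sin(360°/32) = 24.16 mm²); the 7.5×8.5 cube at (4, 3.5) contributes its full rectangle (area 63.75 mm²); Taking the first minus the rest: starting from the r=5 cylinder (78.04 mm²), the cone at (4, 15.5) misses the remaining region (no effect); the 7.5×8.5 cube at (4, 3.5) misses the remaining region (no effect) — area = 78.04 mm². Checking containment: the cross-section at z = 15 is a subset of the cross-section at z = 0.9.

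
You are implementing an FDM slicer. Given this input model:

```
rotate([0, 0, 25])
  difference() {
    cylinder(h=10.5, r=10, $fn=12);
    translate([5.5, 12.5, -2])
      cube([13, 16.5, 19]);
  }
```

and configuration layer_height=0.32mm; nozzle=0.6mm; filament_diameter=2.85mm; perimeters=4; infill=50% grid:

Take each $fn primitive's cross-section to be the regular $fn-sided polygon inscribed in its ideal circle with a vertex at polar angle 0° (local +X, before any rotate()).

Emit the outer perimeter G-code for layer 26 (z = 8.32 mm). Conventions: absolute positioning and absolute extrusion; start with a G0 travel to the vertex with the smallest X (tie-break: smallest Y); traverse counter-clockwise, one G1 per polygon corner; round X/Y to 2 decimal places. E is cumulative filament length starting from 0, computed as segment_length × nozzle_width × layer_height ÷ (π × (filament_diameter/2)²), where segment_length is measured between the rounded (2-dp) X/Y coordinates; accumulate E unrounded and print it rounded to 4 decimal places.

G0 X-9.96 Y0.87 Z8.32
G1 X-9.06 Y-4.23 E0.1559
G1 X-5.74 Y-8.19 E0.3114
G1 X-0.87 Y-9.96 E0.4673
G1 X4.23 Y-9.06 E0.6232
G1 X8.19 Y-5.74 E0.7787
G1 X9.96 Y-0.87 E0.9347
G1 X9.06 Y4.23 E1.0906
G1 X5.74 Y8.19 E1.2461
G1 X0.87 Y9.96 E1.4020
G1 X-4.23 Y9.06 E1.5579
G1 X-8.19 Y5.74 E1.7134
G1 X-9.96 Y0.87 E1.8694

At z = 8.32 mm: the r=10 cylinder contributes a regular 12-gon of circumradius 10; the 13×16.5 cube at (5.5, 12.5) contributes its full rectangle; Subtracting the remaining from the first: starting from the r=10 cylinder, the 13×16.5 cube at (5.5, 12.5) misses the remaining region (no effect) — 1 connected region; (rotated 25° about Z; rotation is an isometry so areas/perimeters/island counts are preserved). The outline is a single polygon with 12 vertices. Extrusion per mm of travel: 0.6 × 0.32 / (π × 1.425²) = 0.030097. Accumulating E over each segment gives final E = 1.8694.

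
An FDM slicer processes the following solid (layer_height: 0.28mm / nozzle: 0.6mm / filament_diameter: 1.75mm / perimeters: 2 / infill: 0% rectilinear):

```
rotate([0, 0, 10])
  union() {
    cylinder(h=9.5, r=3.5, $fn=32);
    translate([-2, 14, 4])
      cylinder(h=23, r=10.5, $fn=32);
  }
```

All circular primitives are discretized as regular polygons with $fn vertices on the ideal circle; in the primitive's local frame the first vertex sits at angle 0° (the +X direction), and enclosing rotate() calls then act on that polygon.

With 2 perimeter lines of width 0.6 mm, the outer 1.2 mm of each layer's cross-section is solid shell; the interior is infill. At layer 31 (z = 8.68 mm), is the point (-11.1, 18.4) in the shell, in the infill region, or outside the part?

infill

At z = 8.68 mm: the cylinder: section is a regular 32-gon, circumradius r=3.5; the r=10.5 cylinder at (-2, 14) gives a regular 32-gon of circumradius 10.5 (constant along its height); Combining (union): the 2 present regions are separate (no shared area or edge), so areas and boundary lengths simply add and each stays a separate island — 2 connected regions; (rotated 10° about Z; rotation is an isometry so areas/perimeters/island counts are preserved). Overall, the cross-section has 2 separate islands. Undo the 10° rotation: the query point maps to (-7.736, 20.048) in the un-rotated model frame. The nearest boundary edge runs (-9.42, 21.42)→(-7.83, 22.73); distance from the point to it = 2.14 mm. (Shell/infill is judged within the island containing the point — the largest one.) The point is inside the cross-section and 2.14 mm from the nearest boundary — more than the 1.2 mm shell width (2 × 0.6), so it's in the infill interior.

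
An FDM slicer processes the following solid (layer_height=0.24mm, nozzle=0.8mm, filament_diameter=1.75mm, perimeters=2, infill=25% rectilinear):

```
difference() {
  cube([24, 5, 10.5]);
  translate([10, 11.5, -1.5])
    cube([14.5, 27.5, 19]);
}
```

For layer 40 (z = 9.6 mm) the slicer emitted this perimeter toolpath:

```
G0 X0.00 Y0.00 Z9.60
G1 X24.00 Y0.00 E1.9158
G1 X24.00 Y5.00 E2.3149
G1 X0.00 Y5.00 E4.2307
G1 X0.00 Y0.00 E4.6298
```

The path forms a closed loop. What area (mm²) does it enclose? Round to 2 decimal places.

Apply the shoelace formula to the sequence of (X, Y) vertices; enclosed area = 120.00 mm².

120.00 mm²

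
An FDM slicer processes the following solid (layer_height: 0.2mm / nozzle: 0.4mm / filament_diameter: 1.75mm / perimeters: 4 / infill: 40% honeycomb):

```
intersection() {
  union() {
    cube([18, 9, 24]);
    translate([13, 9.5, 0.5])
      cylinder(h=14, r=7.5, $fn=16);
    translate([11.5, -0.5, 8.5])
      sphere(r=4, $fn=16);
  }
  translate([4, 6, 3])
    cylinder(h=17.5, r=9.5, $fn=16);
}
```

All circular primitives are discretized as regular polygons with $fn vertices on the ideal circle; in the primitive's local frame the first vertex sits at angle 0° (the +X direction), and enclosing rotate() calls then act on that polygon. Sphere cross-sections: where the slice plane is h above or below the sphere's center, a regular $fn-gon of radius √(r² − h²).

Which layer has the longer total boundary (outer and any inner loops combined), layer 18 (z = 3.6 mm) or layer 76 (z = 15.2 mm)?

layer 18 (z = 3.6 mm)

Layer 18 (z = 3.6): the cube is present — its section is the full 18×9 rectangle (perimeter 54.00 mm); the r=7.5 cylinder at (13, 9.5) gives a regular 16-gon of circumradius 7.5 (constant along its height) (perimeter = 2·16·7.500·sin(180°/16) = 46.82 mm); the sphere at (11.5, -0.5) is not intersected at this z (|z−center|=4.900 > r=4); Combining (union): the regions partially overlap (shared area 70.78 mm²), so the edge portions inside another operand are dropped and the merged outline is re-measured after clipping — boundary = 66.73 mm; the r=9.5 cylinder at (4, 6) gives a regular 16-gon of circumradius 9.5 (constant along its height) (perimeter = 2·16·9.500·sin(180°/16) = 59.31 mm); Taking the intersection: the r=9.5 cylinder at (4, 6) partially overlaps the result so far; clipping to the common part keeps 143.05 mm² — boundary = 49.74 mm. So its perimeter = 49.74 mm. Layer 76 (z = 15.2): the 18×9 cube contributes its full rectangle (perimeter 54.00 mm); the cylinder at (13, 9.5) does not reach this height (z outside [0.5, 14.5]); the sphere at (11.5, -0.5) is not intersected at this z (|z−center|=6.700 > r=4); Taking the union: only the 18×9 cube is present, so the union is just that shape — boundary = 54.00 mm; the r=9.5 cylinder at (4, 6) contributes a regular 16-gon of circumradius 9.5 (perimeter = 2·16·9.500·sin(180°/16) = 59.31 mm); Taking the intersection: the r=9.5 cylinder at (4, 6) partially overlaps that combined region; clipping to the common part keeps 115.71 mm² — boundary = 42.71 mm. So its perimeter = 42.71 mm. Layer 18 is larger (49.74 vs 42.71 mm).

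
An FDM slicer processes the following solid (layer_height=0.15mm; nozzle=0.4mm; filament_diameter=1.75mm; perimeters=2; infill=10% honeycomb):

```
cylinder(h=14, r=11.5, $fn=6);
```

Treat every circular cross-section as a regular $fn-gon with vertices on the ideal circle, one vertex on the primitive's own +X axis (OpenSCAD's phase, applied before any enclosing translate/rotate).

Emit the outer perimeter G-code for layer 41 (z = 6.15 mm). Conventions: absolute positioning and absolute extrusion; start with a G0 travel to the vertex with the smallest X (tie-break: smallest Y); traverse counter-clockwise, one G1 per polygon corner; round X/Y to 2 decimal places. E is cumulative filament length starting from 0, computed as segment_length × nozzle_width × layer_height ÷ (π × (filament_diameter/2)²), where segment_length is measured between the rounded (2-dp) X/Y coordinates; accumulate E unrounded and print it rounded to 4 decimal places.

G0 X-11.50 Y0.00 Z6.15
G1 X-5.75 Y-9.96 E0.2869
G1 X5.75 Y-9.96 E0.5738
G1 X11.50 Y0.00 E0.8606
G1 X5.75 Y9.96 E1.1475
G1 X-5.75 Y9.96 E1.4344
G1 X-11.50 Y0.00 E1.7213

At z = 6.15 mm: the r=11.5 cylinder gives a regular 6-gon of circumradius 11.5 (constant along its height). The outline is a single polygon with 6 vertices. Extrusion per mm of travel: 0.4 × 0.15 / (π × 0.875²) = 0.024945. Accumulating E over each segment gives final E = 1.7213.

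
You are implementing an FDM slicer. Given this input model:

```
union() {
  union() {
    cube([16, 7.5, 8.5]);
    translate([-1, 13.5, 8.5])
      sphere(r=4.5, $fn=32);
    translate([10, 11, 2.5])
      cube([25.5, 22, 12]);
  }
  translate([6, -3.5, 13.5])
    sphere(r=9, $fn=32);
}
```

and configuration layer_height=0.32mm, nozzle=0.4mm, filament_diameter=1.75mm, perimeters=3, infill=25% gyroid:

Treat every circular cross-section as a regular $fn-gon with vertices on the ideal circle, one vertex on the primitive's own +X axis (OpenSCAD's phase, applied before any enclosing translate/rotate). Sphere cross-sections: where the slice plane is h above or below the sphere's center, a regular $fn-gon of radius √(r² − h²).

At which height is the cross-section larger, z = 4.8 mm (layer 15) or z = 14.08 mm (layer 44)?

Layer 15 (z = 4.8): the cube is present — its section is the full 16×7.5 rectangle (area 120.00 mm²); the sphere at (-1, 13.5): section is a regular 32-gon, circumradius = √(r²−h²) = √(4.5²−3.7²) = 2.561 (area = (32/2)·2.561²·sin(360°/32) = 20.48 mm²); the cube at (10, 11) is present — its section is the full 25.5×22 rectangle (area 561.00 mm²); Taking the union: the 3 present regions are separate (no shared area or edge), so areas and boundary lengths simply add and each stays a separate island — area = 701.48 mm²; the r=9 sphere at (6, -3.5) contributes a regular 32-gon of circumradius √(9²−8.7²) = 2.304 (area = (32/2)·2.304²·sin(360°/32) = 16.57 mm²); Taking the union: the 2 present regions are separate (no shared area or edge), so areas and boundary lengths simply add and each stays a separate island — area = 718.05 mm². So its area = 718.05 mm². Layer 44 (z = 14.08): the cube is absent (z outside [0, 8.5]); the sphere at (-1, 13.5) is absent (|z−center|=5.580 > r=4.5); the cube at (10, 11) (footprint 25.5×22) is included at this height (area 561.00 mm²); Combining (union): only the 25.5×22 cube at (10, 11) is present, so the union is just that shape — area = 561.00 mm²; the r=9 sphere at (6, -3.5) slices to a regular 32-gon of circumradius 8.981 (√(r²−h²) with h=0.58 from center) (area = (32/2)·8.981²·sin(360°/32) = 251.79 mm²); Taking the union: the 2 present regions are separate (no shared area or edge), so areas and boundary lengths simply add and each stays a separate island — area = 812.79 mm². So its area = 812.79 mm². Layer 44 is larger (812.79 vs 718.05 mm²).

layer 44 (z = 14.08 mm)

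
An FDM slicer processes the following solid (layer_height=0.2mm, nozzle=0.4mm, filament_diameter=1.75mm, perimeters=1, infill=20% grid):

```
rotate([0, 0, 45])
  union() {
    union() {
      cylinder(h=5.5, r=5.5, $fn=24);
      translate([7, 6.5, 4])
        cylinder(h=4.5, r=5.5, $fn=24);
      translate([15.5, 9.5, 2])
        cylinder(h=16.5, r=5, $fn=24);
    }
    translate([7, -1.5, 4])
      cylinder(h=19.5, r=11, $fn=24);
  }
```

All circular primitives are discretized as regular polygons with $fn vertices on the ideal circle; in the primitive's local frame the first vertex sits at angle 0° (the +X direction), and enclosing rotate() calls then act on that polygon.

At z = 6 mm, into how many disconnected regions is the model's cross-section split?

1

At z = 6 mm: the cylinder does not reach this height (z outside [0, 5.5]); the r=5.5 cylinder at (7, 6.5) contributes a regular 24-gon of circumradius 5.5; the r=5 cylinder at (15.5, 9.5) gives a regular 24-gon of circumradius 5 (constant along its height); Combining (union): the regions partially overlap (shared area 5.07 mm²), so overlapping operands fuse into one piece — 1 connected region; the r=11 cylinder at (7, -1.5) gives a regular 24-gon of circumradius 11 (constant along its height); Merging all regions: the regions partially overlap (shared area 80.07 mm²), so overlapping operands fuse into one piece — 1 connected region; (whole slice rotated 45° about Z — lengths, areas and connectivity unchanged). The result has 1 disconnected region.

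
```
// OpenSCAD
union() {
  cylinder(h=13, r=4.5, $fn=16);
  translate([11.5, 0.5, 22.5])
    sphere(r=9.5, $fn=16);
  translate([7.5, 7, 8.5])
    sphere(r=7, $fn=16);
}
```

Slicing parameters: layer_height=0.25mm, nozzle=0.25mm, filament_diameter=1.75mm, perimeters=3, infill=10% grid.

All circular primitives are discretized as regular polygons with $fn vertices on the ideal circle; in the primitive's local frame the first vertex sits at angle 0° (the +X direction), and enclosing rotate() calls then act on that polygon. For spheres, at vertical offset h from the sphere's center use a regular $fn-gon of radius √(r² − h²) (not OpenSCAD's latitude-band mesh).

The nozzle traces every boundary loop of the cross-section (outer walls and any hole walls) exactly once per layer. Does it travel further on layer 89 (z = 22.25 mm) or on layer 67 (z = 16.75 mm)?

Layer 89 (z = 22.25): the cylinder is not intersected at this z (z outside [0, 13]); the sphere at (11.5, 0.5): section is a regular 16-gon, circumradius = √(r²−h²) = √(9.5²−0.25²) = 9.497 (perimeter = 2·16·9.497·sin(180°/16) = 59.29 mm); the sphere at (7.5, 7) is absent (|z−center|=13.750 > r=7); Taking the union: only the r=9.5 sphere at (11.5, 0.5) is present, so the union is just that shape — boundary = 59.29 mm. So its perimeter = 59.29 mm. Layer 67 (z = 16.75): the cylinder is not intersected at this z (z outside [0, 13]); the sphere at (11.5, 0.5): section is a regular 16-gon, circumradius = √(r²−h²) = √(9.5²−5.75²) = 7.562 (perimeter = 2·16·7.562·sin(180°/16) = 47.21 mm); the sphere at (7.5, 7) is not intersected at this z (|z−center|=8.250 > r=7); Taking the union: only the r=9.5 sphere at (11.5, 0.5) is present, so the union is just that shape — boundary = 47.21 mm. So its perimeter = 47.21 mm. Layer 89 is larger (59.29 vs 47.21 mm).

layer 89 (z = 22.25 mm)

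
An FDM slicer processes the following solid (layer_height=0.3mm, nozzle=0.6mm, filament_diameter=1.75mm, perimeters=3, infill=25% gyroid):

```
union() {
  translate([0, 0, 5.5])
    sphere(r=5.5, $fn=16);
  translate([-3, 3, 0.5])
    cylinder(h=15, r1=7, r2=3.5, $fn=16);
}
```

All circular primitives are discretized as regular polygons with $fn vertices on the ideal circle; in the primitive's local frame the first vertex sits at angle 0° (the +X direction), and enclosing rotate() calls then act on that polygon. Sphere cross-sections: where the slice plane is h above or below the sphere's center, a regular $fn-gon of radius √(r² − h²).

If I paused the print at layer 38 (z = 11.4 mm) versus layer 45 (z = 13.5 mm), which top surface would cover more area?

Layer 38 (z = 11.4): the sphere is not intersected at this z (|z−center|=5.900 > r=5.5); the cone at (-3, 3): at t=0.727 of its height the radius interpolates to r₁+(r₂−r₁)t = 4.457, giving a regular 16-gon of that circumradius (area = (16/2)·4.457²·sin(360°/16) = 60.81 mm²); Taking the union: only the cone at (-3, 3) is present, so the union is just that shape — area = 60.81 mm². So its area = 60.81 mm². Layer 45 (z = 13.5): the sphere is not intersected at this z (|z−center|=8.000 > r=5.5); the cone at (-3, 3) (r1=7→r2=3.5) has section circumradius 3.967 here — a regular 16-gon (area = (16/2)·3.967²·sin(360°/16) = 48.17 mm²); Merging all regions: only the cone at (-3, 3) is present, so the union is just that shape — area = 48.17 mm². So its area = 48.17 mm². Layer 38 is larger (60.81 vs 48.17 mm²).

layer 38 (z = 11.4 mm)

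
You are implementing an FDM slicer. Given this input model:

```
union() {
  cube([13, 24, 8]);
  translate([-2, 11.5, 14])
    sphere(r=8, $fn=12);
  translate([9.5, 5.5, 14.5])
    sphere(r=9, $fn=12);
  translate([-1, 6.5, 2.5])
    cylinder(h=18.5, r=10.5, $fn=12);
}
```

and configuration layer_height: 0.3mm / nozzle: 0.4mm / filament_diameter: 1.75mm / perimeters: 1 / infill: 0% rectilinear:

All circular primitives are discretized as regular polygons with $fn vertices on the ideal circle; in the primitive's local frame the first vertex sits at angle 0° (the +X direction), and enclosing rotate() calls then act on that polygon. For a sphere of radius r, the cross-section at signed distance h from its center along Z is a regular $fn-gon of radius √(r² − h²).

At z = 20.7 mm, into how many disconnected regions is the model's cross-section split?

At z = 20.7 mm: the cube does not reach this height (z outside [0, 8]); the r=8 sphere at (-2, 11.5) contributes a regular 12-gon of circumradius √(8²−6.7²) = 4.371; the r=9 sphere at (9.5, 5.5) contributes a regular 12-gon of circumradius √(9²−6.2²) = 6.524; the cylinder at (-1, 6.5): section is a regular 12-gon, circumradius r=10.5; Combining (union): the regions partially overlap (shared area 109.31 mm²), so overlapping operands fuse into one piece — 1 connected region. The result has 1 disconnected region.

1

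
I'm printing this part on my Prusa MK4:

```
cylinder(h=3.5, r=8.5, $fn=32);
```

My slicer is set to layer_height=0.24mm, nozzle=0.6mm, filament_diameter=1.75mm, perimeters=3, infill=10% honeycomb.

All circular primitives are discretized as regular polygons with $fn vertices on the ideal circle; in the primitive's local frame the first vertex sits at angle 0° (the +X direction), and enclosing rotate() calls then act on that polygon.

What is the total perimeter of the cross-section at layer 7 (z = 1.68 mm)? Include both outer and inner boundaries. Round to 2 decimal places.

53.32 mm

At z = 1.68 mm: the r=8.5 cylinder gives a regular 32-gon of circumradius 8.5 (constant along its height) (perimeter = 2·32·8.500·sin(180°/32) = 53.32 mm). Overall, the cross-section is a single solid region. Total boundary length (outer) = 53.32 mm.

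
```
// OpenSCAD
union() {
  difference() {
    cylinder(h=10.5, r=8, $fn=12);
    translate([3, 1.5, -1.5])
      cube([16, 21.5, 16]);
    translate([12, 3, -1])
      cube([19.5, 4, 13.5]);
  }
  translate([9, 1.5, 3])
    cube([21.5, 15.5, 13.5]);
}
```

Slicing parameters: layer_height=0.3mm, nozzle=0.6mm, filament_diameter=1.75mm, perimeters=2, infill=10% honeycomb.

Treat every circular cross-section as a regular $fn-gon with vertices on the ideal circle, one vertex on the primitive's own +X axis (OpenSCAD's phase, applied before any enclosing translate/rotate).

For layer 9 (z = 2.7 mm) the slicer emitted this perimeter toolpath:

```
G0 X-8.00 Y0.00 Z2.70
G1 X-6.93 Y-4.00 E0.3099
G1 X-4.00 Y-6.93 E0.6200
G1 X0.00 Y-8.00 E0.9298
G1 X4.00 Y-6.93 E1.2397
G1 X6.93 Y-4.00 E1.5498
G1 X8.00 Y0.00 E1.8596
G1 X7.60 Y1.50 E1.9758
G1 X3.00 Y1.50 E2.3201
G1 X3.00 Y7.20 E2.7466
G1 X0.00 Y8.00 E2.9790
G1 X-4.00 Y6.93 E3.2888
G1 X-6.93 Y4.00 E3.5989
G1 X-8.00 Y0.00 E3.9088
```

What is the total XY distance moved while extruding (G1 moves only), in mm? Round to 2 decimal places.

Sum the Euclidean lengths of each G1 segment: total = 52.23 mm.

52.23 mm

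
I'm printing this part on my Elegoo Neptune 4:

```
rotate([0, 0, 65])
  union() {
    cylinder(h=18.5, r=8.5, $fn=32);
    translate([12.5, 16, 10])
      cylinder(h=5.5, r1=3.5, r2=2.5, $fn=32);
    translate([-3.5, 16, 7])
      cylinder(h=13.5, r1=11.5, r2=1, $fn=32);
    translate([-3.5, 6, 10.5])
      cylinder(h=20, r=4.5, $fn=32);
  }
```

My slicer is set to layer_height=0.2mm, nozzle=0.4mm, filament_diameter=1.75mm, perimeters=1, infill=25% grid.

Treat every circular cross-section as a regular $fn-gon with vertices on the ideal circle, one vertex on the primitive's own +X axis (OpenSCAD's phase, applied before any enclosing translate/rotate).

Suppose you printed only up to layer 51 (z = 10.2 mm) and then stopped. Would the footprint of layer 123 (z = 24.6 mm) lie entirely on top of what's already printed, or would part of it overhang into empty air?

Compare the two slices. At z = 10.2: the r=8.5 cylinder contributes a regular 32-gon of circumradius 8.5 (area = (32/2)·8.500²·sin(360°/32) = 225.52 mm²); the cone at (12.5, 16): at t=0.036 of its height the radius interpolates to r₁+(r₂−r₁)t = 3.464, giving a regular 32-gon of that circumradius (area = (32/2)·3.464²·sin(360°/32) = 37.45 mm²); the cone at (-3.5, 16) (r1=11.5→r2=1) has section circumradius 9.011 here — a regular 32-gon (area = (32/2)·9.011²·sin(360°/32) = 253.46 mm²); the cylinder at (-3.5, 6) does not reach this height (z outside [10.5, 30.5]); Merging all regions: the regions partially overlap — summed areas 516.43 mm² minus the doubly-counted overlap 4.34 mm² gives 512.09 mm² — area = 512.09 mm²; (whole slice rotated 65° about Z — lengths, areas and connectivity unchanged). At z = 24.6: the cylinder is not intersected at this z (z outside [0, 18.5]); the cone at (12.5, 16) is not intersected at this z (z outside [10, 15.5]); the cone at (-3.5, 16) is not intersected at this z (z outside [7, 20.5]); the cylinder at (-3.5, 6): section is a regular 32-gon, circumradius r=4.5 (area = (32/2)·4.500²·sin(360°/32) = 63.21 mm²); Combining (union): only the r=4.5 cylinder at (-3.5, 6) is present, so the union is just that shape — area = 63.21 mm²; (whole slice rotated 65° about Z — lengths, areas and connectivity unchanged). Checking containment: at z = 24.6 the cross-section extends beyond the z = 10.2 cross-section by about 6.05 mm².

part overhangs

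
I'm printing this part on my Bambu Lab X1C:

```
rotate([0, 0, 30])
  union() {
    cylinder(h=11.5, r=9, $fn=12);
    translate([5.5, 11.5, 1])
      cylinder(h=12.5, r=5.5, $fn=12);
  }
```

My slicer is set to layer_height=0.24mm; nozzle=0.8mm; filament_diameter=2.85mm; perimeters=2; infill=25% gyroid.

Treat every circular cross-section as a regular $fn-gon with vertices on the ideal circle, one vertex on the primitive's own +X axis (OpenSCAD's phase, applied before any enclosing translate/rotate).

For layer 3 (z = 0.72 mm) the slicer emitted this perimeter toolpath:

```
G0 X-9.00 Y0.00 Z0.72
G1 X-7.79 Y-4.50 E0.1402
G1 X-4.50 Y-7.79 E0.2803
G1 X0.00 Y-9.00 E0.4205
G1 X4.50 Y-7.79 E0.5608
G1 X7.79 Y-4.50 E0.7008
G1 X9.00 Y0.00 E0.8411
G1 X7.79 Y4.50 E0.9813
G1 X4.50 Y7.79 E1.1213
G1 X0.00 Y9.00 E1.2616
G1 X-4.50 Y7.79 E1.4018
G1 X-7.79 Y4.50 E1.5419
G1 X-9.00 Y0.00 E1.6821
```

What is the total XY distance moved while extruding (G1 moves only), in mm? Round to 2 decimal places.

55.89 mm

Sum the Euclidean lengths of each G1 segment: total = 55.89 mm.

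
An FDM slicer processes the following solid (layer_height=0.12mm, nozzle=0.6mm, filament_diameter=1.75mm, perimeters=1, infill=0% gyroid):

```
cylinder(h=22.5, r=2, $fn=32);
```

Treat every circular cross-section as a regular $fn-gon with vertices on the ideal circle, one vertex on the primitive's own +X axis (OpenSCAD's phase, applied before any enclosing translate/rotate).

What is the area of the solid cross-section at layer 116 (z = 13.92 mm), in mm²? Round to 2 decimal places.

At z = 13.92 mm: the r=2 cylinder gives a regular 32-gon of circumradius 2 (constant along its height) (area = (32/2)·2.000²·sin(360°/32) = 12.49 mm²). Overall, the cross-section is a single solid region. Net area = 12.49 mm².

12.49 mm²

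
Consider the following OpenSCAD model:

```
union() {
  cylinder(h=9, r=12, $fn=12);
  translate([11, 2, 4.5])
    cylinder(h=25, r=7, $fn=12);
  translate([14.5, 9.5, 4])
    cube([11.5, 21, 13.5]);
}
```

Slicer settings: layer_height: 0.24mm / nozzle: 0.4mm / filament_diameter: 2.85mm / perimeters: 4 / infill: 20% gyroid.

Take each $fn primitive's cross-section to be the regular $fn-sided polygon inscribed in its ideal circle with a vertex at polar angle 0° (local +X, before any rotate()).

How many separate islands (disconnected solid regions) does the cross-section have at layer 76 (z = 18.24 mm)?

1

At z = 18.24 mm: the cylinder is not intersected at this z (z outside [0, 9]); the r=7 cylinder at (11, 2) gives a regular 12-gon of circumradius 7 (constant along its height); the cube at (14.5, 9.5) does not reach this height (z outside [4, 17.5]); Merging all regions: only the r=7 cylinder at (11, 2) is present, so the union is just that shape — 1 connected region. Overall, the cross-section is a single solid region. Island count = 1.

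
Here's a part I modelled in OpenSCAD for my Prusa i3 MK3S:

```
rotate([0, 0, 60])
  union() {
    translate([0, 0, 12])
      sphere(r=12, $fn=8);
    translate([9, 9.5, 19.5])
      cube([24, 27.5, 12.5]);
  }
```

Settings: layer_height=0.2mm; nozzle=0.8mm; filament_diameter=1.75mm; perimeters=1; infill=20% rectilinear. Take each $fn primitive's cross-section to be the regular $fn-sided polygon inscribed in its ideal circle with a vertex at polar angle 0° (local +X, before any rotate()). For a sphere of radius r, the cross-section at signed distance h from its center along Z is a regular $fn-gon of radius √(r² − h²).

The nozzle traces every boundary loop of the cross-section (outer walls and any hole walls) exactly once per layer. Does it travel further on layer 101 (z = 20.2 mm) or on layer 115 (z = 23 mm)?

layer 101 (z = 20.2 mm)

Layer 101 (z = 20.2): the r=12 sphere contributes a regular 8-gon of circumradius √(12²−8.2²) = 8.761 (perimeter = 2·8·8.761·sin(180°/8) = 53.64 mm); the cube at (9, 9.5) (footprint 24×27.5) is included at this height (perimeter 103.00 mm); Combining (union): the 2 present regions are separate (no shared area or edge), so areas and boundary lengths simply add and each stays a separate island — boundary = 156.64 mm; (rotated 60° about Z; rotation is an isometry so areas/perimeters/island counts are preserved). So its perimeter = 156.64 mm. Layer 115 (z = 23): the r=12 sphere slices to a regular 8-gon of circumradius 4.796 (√(r²−h²) with h=11 from center) (perimeter = 2·8·4.796·sin(180°/8) = 29.36 mm); the 24×27.5 cube at (9, 9.5) contributes its full rectangle (perimeter 103.00 mm); Taking the union: the 2 present regions are separate (no shared area or edge), so areas and boundary lengths simply add and each stays a separate island — boundary = 132.36 mm; (whole slice rotated 60° about Z — lengths, areas and connectivity unchanged). So its perimeter = 132.36 mm. Layer 101 is larger (156.64 vs 132.36 mm).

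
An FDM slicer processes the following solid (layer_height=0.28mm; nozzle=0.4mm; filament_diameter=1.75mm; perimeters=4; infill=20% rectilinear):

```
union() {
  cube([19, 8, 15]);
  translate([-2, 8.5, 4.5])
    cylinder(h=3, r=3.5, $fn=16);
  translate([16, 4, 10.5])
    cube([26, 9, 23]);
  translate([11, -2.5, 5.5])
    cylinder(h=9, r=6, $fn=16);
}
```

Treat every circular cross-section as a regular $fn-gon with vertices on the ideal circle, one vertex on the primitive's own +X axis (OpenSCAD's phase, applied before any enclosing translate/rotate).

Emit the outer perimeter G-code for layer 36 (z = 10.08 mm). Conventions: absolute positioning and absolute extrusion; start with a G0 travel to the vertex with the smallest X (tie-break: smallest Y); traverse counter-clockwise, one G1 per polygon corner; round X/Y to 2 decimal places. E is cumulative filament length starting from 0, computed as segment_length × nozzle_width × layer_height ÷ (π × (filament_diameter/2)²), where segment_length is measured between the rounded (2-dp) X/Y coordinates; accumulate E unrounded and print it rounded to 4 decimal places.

At z = 10.08 mm: the cube is present — its section is the full 19×8 rectangle; the cylinder at (-2, 8.5) is absent (z outside [4.5, 7.5]); the cube at (16, 4) does not reach this height (z outside [10.5, 33.5]); the cylinder at (11, -2.5): section is a regular 16-gon, circumradius r=6; Taking the union: the regions partially overlap (shared area 26.37 mm²), so overlapping operands fuse into one piece — 1 connected region. The outline is a single polygon with 17 vertices. Extrusion per mm of travel: 0.4 × 0.28 / (π × 0.875²) = 0.046564. Accumulating E over each segment gives final E = 3.1231.

G0 X0.00 Y0.00 Z10.08
G1 X5.59 Y0.00 E0.2603
G1 X5.46 Y-0.20 E0.2714
G1 X5.00 Y-2.50 E0.3806
G1 X5.46 Y-4.80 E0.4898
G1 X6.76 Y-6.74 E0.5986
G1 X8.70 Y-8.04 E0.7073
G1 X11.00 Y-8.50 E0.8165
G1 X13.30 Y-8.04 E0.9258
G1 X15.24 Y-6.74 E1.0345
G1 X16.54 Y-4.80 E1.1432
G1 X17.00 Y-2.50 E1.2525
G1 X16.54 Y-0.20 E1.3617
G1 X16.41 Y0.00 E1.3728
G1 X19.00 Y0.00 E1.4934
G1 X19.00 Y8.00 E1.8659
G1 X0.00 Y8.00 E2.7506
G1 X0.00 Y0.00 E3.1231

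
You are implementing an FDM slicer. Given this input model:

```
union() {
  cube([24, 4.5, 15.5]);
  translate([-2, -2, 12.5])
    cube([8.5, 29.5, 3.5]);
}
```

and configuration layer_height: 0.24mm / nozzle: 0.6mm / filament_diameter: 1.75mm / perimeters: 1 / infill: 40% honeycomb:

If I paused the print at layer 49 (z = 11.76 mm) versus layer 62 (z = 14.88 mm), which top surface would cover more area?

Layer 49 (z = 11.76): the cube is present — its section is the full 24×4.5 rectangle (area 108.00 mm²); the cube at (-2, -2) is not intersected at this z (z outside [12.5, 16]); Combining (union): only the 24×4.5 cube is present, so the union is just that shape — area = 108.00 mm². So its area = 108.00 mm². Layer 62 (z = 14.88): the 24×4.5 cube contributes its full rectangle (area 108.00 mm²); the 8.5×29.5 cube at (-2, -2) contributes its full rectangle (area 250.75 mm²); Combining (union): the regions partially overlap — summed areas 358.75 mm² minus the doubly-counted overlap 29.25 mm² gives 329.50 mm² — area = 329.50 mm². So its area = 329.50 mm². Layer 62 is larger (329.50 vs 108.00 mm²).

layer 62 (z = 14.88 mm)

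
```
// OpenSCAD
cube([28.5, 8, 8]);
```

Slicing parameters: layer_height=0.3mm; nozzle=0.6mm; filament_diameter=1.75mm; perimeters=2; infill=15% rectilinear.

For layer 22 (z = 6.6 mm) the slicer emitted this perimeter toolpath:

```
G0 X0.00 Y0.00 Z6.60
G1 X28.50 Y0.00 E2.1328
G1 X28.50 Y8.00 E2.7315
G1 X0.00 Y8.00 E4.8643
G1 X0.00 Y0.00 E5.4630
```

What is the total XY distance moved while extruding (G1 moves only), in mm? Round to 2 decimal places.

Sum the Euclidean lengths of each G1 segment: total = 73.00 mm.

73.00 mm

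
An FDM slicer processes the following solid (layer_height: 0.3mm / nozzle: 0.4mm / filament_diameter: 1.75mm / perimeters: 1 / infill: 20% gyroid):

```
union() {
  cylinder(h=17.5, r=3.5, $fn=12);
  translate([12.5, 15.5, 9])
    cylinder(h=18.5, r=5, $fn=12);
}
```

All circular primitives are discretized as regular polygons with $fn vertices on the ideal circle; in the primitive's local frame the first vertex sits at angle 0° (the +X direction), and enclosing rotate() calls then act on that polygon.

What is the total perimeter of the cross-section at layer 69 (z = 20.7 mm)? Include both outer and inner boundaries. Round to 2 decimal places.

31.06 mm

At z = 20.7 mm: the cylinder is not intersected at this z (z outside [0, 17.5]); the r=5 cylinder at (12.5, 15.5) contributes a regular 12-gon of circumradius 5 (perimeter = 2·12·5.000·sin(180°/12) = 31.06 mm); Merging all regions: only the r=5 cylinder at (12.5, 15.5) is present, so the union is just that shape — boundary = 31.06 mm. Overall, the cross-section is a single solid region. Total boundary length (outer) = 31.06 mm.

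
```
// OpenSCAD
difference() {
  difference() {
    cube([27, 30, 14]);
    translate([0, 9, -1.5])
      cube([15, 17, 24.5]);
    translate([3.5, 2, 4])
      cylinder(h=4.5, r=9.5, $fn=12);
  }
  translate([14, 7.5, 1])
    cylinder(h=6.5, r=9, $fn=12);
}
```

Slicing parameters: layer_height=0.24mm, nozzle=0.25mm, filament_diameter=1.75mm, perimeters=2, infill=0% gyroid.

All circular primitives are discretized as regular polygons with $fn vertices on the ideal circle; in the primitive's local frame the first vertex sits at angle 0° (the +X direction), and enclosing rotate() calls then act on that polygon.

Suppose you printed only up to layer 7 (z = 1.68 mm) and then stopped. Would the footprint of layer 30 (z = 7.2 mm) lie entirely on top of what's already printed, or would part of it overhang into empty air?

entirely on top

Compare the two slices. At z = 1.68: the cube (footprint 27×30) is included at this height (area 810.00 mm²); the 15×17 cube at (0, 9) contributes its full rectangle (area 255.00 mm²); the cylinder at (3.5, 2) is absent (z outside [4, 8.5]); Subtracting the remaining from the first: starting from the 27×30 cube (810.00 mm²), the 15×17 cube at (0, 9) lies inside it touching the edge (removes its full 255.00 mm²) — area = 555.00 mm²; the r=9 cylinder at (14, 7.5) gives a regular 12-gon of circumradius 9 (constant along its height) (area = (12/2)·9.000²·sin(360°/12) = 243.00 mm²); Subtracting the remaining from the first: starting from the result so far (555.00 mm²), the r=9 cylinder at (14, 7.5) partially overlaps it — only the 179.92 mm² overlap (of its 243.00 mm²) is removed, clipping the outline — area = 375.08 mm². At z = 7.2: the cube (footprint 27×30) is included at this height (area 810.00 mm²); the cube at (0, 9) (footprint 15×17) is included at this height (area 255.00 mm²); the r=9.5 cylinder at (3.5, 2) contributes a regular 12-gon of circumradius 9.5 (area = (12/2)·9.500²·sin(360°/12) = 270.75 mm²); After the difference (first − rest): starting from the 27×30 cube (810.00 mm²), the 15×17 cube at (0, 9) lies inside it touching the edge (removes its full 255.00 mm²); the r=9.5 cylinder at (3.5, 2) partially overlaps it — only the 108.05 mm² overlap (of its 270.75 mm²) is removed, clipping the outline — area = 446.95 mm²; the r=9 cylinder at (14, 7.5) gives a regular 12-gon of circumradius 9 (constant along its height) (area = (12/2)·9.000²·sin(360°/12) = 243.00 mm²); After the difference (first − rest): starting from the result so far (446.95 mm²), the r=9 cylinder at (14, 7.5) partially overlaps it — only the 128.01 mm² overlap (of its 243.00 mm²) is removed, clipping the outline — area = 318.95 mm². Checking containment: the cross-section at z = 7.2 is a subset of the cross-section at z = 1.68.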